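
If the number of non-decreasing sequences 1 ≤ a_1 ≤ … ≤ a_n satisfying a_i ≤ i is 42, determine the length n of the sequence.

5

Such sub-staircase sequences of length n are counted by C_n; 42 = C_5.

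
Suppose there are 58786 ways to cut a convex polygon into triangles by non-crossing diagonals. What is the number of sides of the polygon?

13

Triangulations of a convex m-gon are counted by C_{m−2}. Since C_11 = 58786, the index is 11.
So m − 2 = 11, giving m = 13 sides.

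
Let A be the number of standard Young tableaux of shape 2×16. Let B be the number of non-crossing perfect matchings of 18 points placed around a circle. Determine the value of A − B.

Standard Young tableaux of shape 2×n are counted by C_n; here n = 16. So A = C_16 = 35357670.
Non-crossing perfect matchings of 2n points on a circle are counted by C_n; with 18 points, n = 9. So B = C_9 = 4862.
A − B = 35357670 − 4862 = 35352808.

35352808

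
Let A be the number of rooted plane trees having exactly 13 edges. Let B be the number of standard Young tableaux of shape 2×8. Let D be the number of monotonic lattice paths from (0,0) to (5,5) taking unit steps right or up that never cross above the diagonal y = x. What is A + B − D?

A rooted plane tree with 13 edges has 14 nodes, and the count is C_13. So A = C_13 = 742900.
By the hook-length formula (or a Dyck-path bijection), SYT of shape 2×8 number C_8. So B = C_8 = 1430.
Monotone paths in an n×n grid that stay weakly below the diagonal are counted by C_n; here n = 5. So D = C_5 = 42.
A + B − D = 742900 + 1430 − 42 = 744288.

744288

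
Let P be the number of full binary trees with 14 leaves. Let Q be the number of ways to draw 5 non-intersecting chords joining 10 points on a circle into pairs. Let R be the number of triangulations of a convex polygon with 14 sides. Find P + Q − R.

A full binary tree with L leaves has L−1 internal nodes and is counted by C_{L−1}; L = 14 gives C_13. So P = C_13 = 742900.
Non-crossing perfect matchings of 2n points on a circle are counted by C_n; with 10 points, n = 5. So Q = C_5 = 42.
A convex 14-gon is triangulated into 12 triangles, and the number of such triangulations is the Catalan number C_{14−2} = C_12. So R = C_12 = 208012.
P + Q − R = 742900 + 42 − 208012 = 534930.

534930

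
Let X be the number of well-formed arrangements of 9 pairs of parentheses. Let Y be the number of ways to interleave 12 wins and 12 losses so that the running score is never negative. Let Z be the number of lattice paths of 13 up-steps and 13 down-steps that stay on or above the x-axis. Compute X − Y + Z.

With 9 pairs the number of balanced bracket strings is the Catalan number C_9. So X = C_9 = 4862.
Reading a vote for the leader as '(' and for the other as ')' turns such a sequence into a balanced string of 12 pairs, so the count is C_12. So Y = C_12 = 208012.
Dyck paths of semilength n (length 2n) are counted by C_n; here n = 13. So Z = C_13 = 742900.
X − Y + Z = 4862 − 208012 + 742900 = 539750.

539750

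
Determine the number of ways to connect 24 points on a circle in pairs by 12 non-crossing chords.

Pairing 24 circle points by 12 non-crossing chords gives C_12 matchings.
C_12 = C(24,12)/13 = 2704156/13 = 208012.

208012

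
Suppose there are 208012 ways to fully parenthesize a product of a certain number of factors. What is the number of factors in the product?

Parenthesizations of m factors are counted by C_{m−1}. The Catalan number equal to 208012 is C_12.
So the index is 12, and the number of factors is 12 + 1 = 13.

13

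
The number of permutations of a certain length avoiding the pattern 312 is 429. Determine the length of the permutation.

7

Permutations of [n] avoiding a fixed length-3 pattern are counted by C_n. Since C_7 = 429, the index is 7.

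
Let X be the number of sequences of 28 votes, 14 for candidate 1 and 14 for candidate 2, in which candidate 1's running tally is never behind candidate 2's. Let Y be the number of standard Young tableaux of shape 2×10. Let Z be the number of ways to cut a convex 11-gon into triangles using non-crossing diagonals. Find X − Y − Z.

2652782

Ballot sequences with n votes each where one side never trails are Dyck words, counted by C_n; here n = 14. So X = C_14 = 2674440.
By the hook-length formula (or a Dyck-path bijection), SYT of shape 2×10 number C_10. So Y = C_10 = 16796.
The number of triangulations of an 11-gon is the Catalan number C_9 (index = sides − 2). So Z = C_9 = 4862.
X − Y − Z = 2674440 − 16796 − 4862 = 2652782.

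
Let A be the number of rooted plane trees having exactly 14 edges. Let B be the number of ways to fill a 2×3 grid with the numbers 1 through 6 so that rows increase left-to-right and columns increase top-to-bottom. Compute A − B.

2674435

Rooted ordered trees with n edges are counted by C_n; here n = 14. So A = C_14 = 2674440.
By the hook-length formula (or a Dyck-path bijection), SYT of shape 2×3 number C_3. So B = C_3 = 5.
A − B = 2674440 − 5 = 2674435.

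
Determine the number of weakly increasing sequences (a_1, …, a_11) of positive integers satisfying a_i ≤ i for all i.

58786

Such sub-staircase sequences of length n are counted by C_n; here n = 11.
C_11 = C(22,11)/12 = 705432/12 = 58786.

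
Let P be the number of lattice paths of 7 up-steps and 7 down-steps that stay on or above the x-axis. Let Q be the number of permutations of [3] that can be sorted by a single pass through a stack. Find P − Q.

Dyck paths of semilength n (length 2n) are counted by C_n; here n = 7. So P = C_7 = 429.
By Knuth's characterisation, the stack-sortable permutations of length 3 are the 231-avoiders, numbering C_3. So Q = C_3 = 5.
P − Q = 429 − 5 = 424.

424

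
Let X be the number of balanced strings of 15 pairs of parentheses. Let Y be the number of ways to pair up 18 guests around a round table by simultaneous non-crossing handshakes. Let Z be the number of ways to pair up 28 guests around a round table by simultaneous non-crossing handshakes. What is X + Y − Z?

A balanced arrangement of 15 bracket pairs is a Dyck word of semilength 15, so the count is C_15. So X = C_15 = 9694845.
Non-crossing handshake pairings of 2n people are counted by C_n; 18 people gives n = 9. So Y = C_9 = 4862.
With 28 = 2·14 people, non-crossing handshake pairings are non-crossing perfect matchings on a circle, counted by C_14. So Z = C_14 = 2674440.
X + Y − Z = 9694845 + 4862 − 2674440 = 7025267.

7025267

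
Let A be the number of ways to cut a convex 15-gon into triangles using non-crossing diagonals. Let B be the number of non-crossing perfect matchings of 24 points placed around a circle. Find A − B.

A convex 15-gon is triangulated into 13 triangles, and the number of such triangulations is the Catalan number C_{15−2} = C_13. So A = C_13 = 742900.
Pairing 24 circle points by 12 non-crossing chords gives C_12 matchings. So B = C_12 = 208012.
A − B = 742900 − 208012 = 534888.

534888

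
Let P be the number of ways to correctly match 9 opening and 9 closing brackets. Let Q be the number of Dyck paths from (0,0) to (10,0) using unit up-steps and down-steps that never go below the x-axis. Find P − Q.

4820

Balanced strings of n pairs of brackets are counted by C_n; here n = 9. So P = C_9 = 4862.
A Dyck path with 5 up-steps and 5 down-steps has semilength 5, so there are C_5 of them. So Q = C_5 = 42.
P − Q = 4862 − 42 = 4820.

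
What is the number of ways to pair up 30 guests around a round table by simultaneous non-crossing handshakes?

With 30 = 2·15 people, non-crossing handshake pairings are non-crossing perfect matchings on a circle, counted by C_15.
C_15 = C(30,15)/16 = 155117520/16 = 9694845.

9694845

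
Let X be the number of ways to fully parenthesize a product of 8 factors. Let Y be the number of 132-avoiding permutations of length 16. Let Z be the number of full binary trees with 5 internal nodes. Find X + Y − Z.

35358057

Parenthesizations of m factors correspond to full binary trees with m leaves, counted by C_{m−1}; m = 8 gives C_7. So X = C_7 = 429.
Permutations of [n] avoiding any single length-3 pattern are counted by C_n; here n = 16. So Y = C_16 = 35357670.
Full binary trees with n internal nodes are counted by C_n; here n = 5. So Z = C_5 = 42.
X + Y − Z = 429 + 35357670 − 42 = 35358057.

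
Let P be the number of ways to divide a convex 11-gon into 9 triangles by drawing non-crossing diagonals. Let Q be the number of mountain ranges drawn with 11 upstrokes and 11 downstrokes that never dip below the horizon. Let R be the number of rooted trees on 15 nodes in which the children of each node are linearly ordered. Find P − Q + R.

2620516

A convex 11-gon is triangulated into 9 triangles, and the number of such triangulations is the Catalan number C_{11−2} = C_9. So P = C_9 = 4862.
Paths of 11 up- and 11 down-steps that never dip below the axis are Dyck paths; their count is C_11. So Q = C_11 = 58786.
A rooted plane tree on 15 nodes has 14 edges, and such trees are counted by C_14. So R = C_14 = 2674440.
P − Q + R = 4862 − 58786 + 2674440 = 2620516.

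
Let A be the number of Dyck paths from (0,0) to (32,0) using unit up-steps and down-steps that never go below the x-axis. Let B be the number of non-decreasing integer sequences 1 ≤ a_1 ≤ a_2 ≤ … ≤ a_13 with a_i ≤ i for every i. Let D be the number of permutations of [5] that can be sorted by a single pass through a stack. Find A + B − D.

Dyck paths of semilength n (length 2n) are counted by C_n; here n = 16. So A = C_16 = 35357670.
Such sub-staircase sequences of length n are counted by C_n; here n = 13. So B = C_13 = 742900.
Stack-sortable permutations are exactly the 231-avoiding ones, counted by C_n; here n = 5. So D = C_5 = 42.
A + B − D = 35357670 + 742900 − 42 = 36100528.

36100528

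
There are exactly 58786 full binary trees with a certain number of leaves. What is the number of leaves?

12

Full binary trees with L leaves are counted by C_{L−1}. The Catalan number equal to 58786 is C_11.
So the index is 11, and the number of leaves is 11 + 1 = 12.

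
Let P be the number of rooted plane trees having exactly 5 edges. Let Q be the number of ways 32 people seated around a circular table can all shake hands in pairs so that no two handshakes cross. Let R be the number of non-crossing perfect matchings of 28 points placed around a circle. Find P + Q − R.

Rooted ordered trees with n edges are counted by C_n; here n = 5. So P = C_5 = 42.
With 32 = 2·16 people, non-crossing handshake pairings are non-crossing perfect matchings on a circle, counted by C_16. So Q = C_16 = 35357670.
Pairing 28 circle points by 14 non-crossing chords gives C_14 matchings. So R = C_14 = 2674440.
P + Q − R = 42 + 35357670 − 2674440 = 32683272.

32683272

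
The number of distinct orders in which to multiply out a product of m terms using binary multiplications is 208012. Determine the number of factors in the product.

Parenthesizations of m factors are counted by C_{m−1}, and C_12 = 208012.
So the index is 12, and the number of factors is 12 + 1 = 13.

13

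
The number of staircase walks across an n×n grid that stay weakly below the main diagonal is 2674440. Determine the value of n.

14

Such diagonal-avoiding paths in an n×n grid are counted by C_n; 2674440 = C_14.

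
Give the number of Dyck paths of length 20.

Paths of 10 up- and 10 down-steps that never dip below the axis are Dyck paths; their count is C_10.
C_10 = 16796.

16796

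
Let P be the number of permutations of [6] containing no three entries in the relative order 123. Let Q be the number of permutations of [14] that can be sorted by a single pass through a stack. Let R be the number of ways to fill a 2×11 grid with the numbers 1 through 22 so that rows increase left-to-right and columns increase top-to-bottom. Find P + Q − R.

Permutations of [n] avoiding any single length-3 pattern are counted by C_n; here n = 6. So P = C_6 = 132.
By Knuth's characterisation, the stack-sortable permutations of length 14 are the 231-avoiders, numbering C_14. So Q = C_14 = 2674440.
By the hook-length formula (or a Dyck-path bijection), SYT of shape 2×11 number C_11. So R = C_11 = 58786.
P + Q − R = 132 + 2674440 − 58786 = 2615786.

2615786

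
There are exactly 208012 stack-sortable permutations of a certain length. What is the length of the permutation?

Stack-sortable permutations of [n] are counted by C_n, and C_12 = 208012.

12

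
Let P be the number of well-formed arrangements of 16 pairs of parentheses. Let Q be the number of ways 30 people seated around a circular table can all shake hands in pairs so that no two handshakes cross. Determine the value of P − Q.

Balanced strings of n pairs of brackets are counted by C_n; here n = 16. So P = C_16 = 35357670.
Non-crossing handshake pairings of 2n people are counted by C_n; 30 people gives n = 15. So Q = C_15 = 9694845.
P − Q = 35357670 − 9694845 = 25662825.

25662825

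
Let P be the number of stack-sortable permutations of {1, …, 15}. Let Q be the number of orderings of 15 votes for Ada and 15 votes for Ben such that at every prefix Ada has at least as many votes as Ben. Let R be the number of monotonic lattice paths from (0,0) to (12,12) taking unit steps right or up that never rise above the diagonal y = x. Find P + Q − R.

19181678

Stack-sortable permutations are exactly the 231-avoiding ones, counted by C_n; here n = 15. So P = C_15 = 9694845.
Reading a vote for the leader as '(' and for the other as ')' turns such a sequence into a balanced string of 15 pairs, so the count is C_15. So Q = C_15 = 9694845.
Monotone paths in an n×n grid that stay weakly below the diagonal are counted by C_n; here n = 12. So R = C_12 = 208012.
P + Q − R = 9694845 + 9694845 − 208012 = 19181678.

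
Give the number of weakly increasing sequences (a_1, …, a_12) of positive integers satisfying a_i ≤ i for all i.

208012

Weakly increasing sequences with a_i ≤ i biject with Dyck paths of semilength 12, so there are C_12.
C_12 = C_11 · 2(2·11+1)/(11+2) = 58786 · 46/13 = 208012.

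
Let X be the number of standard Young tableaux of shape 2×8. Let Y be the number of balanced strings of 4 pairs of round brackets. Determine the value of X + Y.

1444

Standard Young tableaux of shape 2×n are counted by C_n; here n = 8. So X = C_8 = 1430.
Balanced strings of n pairs of brackets are counted by C_n; here n = 4. So Y = C_4 = 14.
X + Y = 1430 + 14 = 1444.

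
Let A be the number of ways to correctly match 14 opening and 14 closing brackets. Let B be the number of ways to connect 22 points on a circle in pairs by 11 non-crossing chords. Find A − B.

2615654

Balanced strings of n pairs of brackets are counted by C_n; here n = 14. So A = C_14 = 2674440.
Non-crossing perfect matchings of 2n points on a circle are counted by C_n; with 22 points, n = 11. So B = C_11 = 58786.
A − B = 2674440 − 58786 = 2615654.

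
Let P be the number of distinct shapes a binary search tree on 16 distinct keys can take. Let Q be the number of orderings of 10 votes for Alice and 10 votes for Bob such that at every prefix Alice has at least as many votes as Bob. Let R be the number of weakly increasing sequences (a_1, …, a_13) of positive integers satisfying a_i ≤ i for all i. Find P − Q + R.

Rooted binary trees with 16 nodes (each child slot possibly empty) number C_16. So P = C_16 = 35357670.
Reading a vote for the leader as '(' and for the other as ')' turns such a sequence into a balanced string of 10 pairs, so the count is C_10. So Q = C_10 = 16796.
Such sub-staircase sequences of length n are counted by C_n; here n = 13. So R = C_13 = 742900.
P − Q + R = 35357670 − 16796 + 742900 = 36083774.

36083774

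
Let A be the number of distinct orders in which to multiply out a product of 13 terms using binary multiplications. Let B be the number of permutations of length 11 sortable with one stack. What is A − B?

Parenthesizations of m factors correspond to full binary trees with m leaves, counted by C_{m−1}; m = 13 gives C_12. So A = C_12 = 208012.
Stack-sortable permutations are exactly the 231-avoiding ones, counted by C_n; here n = 11. So B = C_11 = 58786.
A − B = 208012 − 58786 = 149226.

149226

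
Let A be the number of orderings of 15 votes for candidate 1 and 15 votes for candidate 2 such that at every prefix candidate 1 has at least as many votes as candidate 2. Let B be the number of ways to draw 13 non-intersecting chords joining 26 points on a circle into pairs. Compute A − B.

Reading a vote for the leader as '(' and for the other as ')' turns such a sequence into a balanced string of 15 pairs, so the count is C_15. So A = C_15 = 9694845.
Non-crossing perfect matchings of 2n points on a circle are counted by C_n; with 26 points, n = 13. So B = C_13 = 742900.
A − B = 9694845 − 742900 = 8951945.

8951945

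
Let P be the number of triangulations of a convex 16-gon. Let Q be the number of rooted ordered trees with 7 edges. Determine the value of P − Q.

2674011

A convex 16-gon is triangulated into 14 triangles, and the number of such triangulations is the Catalan number C_{16−2} = C_14. So P = C_14 = 2674440.
Rooted ordered trees with n edges are counted by C_n; here n = 7. So Q = C_7 = 429.
P − Q = 2674440 − 429 = 2674011.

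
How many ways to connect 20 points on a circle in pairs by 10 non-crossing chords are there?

Non-crossing perfect matchings of 2n points on a circle are counted by C_n; with 20 points, n = 10.
C_10 = C(20,10)/11 = 184756/11 = 16796.

16796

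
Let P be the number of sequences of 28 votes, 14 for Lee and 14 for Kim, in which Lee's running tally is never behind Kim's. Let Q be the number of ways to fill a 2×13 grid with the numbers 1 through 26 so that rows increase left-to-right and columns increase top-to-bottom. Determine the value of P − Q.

Ballot sequences with n votes each where one side never trails are Dyck words, counted by C_n; here n = 14. So P = C_14 = 2674440.
Standard Young tableaux of shape 2×n are counted by C_n; here n = 13. So Q = C_13 = 742900.
P − Q = 2674440 − 742900 = 1931540.

1931540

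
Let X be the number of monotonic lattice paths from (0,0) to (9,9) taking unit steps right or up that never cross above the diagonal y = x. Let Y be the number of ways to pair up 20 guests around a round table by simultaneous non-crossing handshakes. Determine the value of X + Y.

21658

Sub-diagonal monotone paths from (0,0) to (9,9) biject with Dyck paths of semilength 9, giving C_9. So X = C_9 = 4862.
Non-crossing handshake pairings of 2n people are counted by C_n; 20 people gives n = 10. So Y = C_10 = 16796.
X + Y = 4862 + 16796 = 21658.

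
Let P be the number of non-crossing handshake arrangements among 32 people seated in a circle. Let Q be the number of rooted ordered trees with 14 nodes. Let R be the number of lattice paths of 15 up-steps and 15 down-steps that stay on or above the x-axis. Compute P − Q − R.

With 32 = 2·16 people, non-crossing handshake pairings are non-crossing perfect matchings on a circle, counted by C_16. So P = C_16 = 35357670.
Rooted ordered (plane) trees on m nodes have m−1 edges and are counted by C_{m−1}; m = 14 gives C_13. So Q = C_13 = 742900.
Paths of 15 up- and 15 down-steps that never dip below the axis are Dyck paths; their count is C_15. So R = C_15 = 9694845.
P − Q − R = 35357670 − 742900 − 9694845 = 24919925.

24919925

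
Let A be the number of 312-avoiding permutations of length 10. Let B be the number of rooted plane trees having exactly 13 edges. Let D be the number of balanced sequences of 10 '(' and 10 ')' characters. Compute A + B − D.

For any fixed pattern of length 3, the pattern-avoiding permutations of [10] number C_10. So A = C_10 = 16796.
Rooted ordered trees with n edges are counted by C_n; here n = 13. So B = C_13 = 742900.
With 10 pairs the number of balanced bracket strings is the Catalan number C_10. So D = C_10 = 16796.
A + B − D = 16796 + 742900 − 16796 = 742900.

742900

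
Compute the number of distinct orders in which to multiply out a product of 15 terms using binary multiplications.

2674440

Parenthesizations of m factors correspond to full binary trees with m leaves, counted by C_{m−1}; m = 15 gives C_14.
C_14 = C(28,14)/15 = 40116600/15 = 2674440.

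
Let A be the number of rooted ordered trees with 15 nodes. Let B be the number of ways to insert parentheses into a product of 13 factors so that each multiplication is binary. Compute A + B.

2882452

Rooted ordered (plane) trees on m nodes have m−1 edges and are counted by C_{m−1}; m = 15 gives C_14. So A = C_14 = 2674440.
Bracketing 13 factors into binary products is counted by C_{13−1} = C_12. So B = C_12 = 208012.
A + B = 2674440 + 208012 = 2882452.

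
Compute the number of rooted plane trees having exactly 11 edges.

58786

Rooted ordered trees with n edges are counted by C_n; here n = 11.
C_11 = C_10 · 2(2·10+1)/(10+2) = 16796 · 42/12 = 58786.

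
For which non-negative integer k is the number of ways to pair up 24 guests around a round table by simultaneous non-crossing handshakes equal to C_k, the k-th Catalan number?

With 24 = 2·12 people, non-crossing handshake pairings are non-crossing perfect matchings on a circle, counted by C_12.

12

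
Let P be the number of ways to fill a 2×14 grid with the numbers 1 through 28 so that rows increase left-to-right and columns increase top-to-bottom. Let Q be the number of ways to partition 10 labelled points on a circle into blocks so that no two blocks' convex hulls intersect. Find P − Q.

2657644

Standard Young tableaux of shape 2×n are counted by C_n; here n = 14. So P = C_14 = 2674440.
The non-crossing partitions of [10] form a lattice of size C_10. So Q = C_10 = 16796.
P − Q = 2674440 − 16796 = 2657644.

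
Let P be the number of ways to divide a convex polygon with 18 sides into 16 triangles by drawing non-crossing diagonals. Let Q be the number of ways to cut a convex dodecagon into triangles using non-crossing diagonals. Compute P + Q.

35374466

A convex 18-gon is triangulated into 16 triangles, and the number of such triangulations is the Catalan number C_{18−2} = C_16. So P = C_16 = 35357670.
Triangulations of a convex m-gon are counted by C_{m−2}; with m = 12 this is C_10. So Q = C_10 = 16796.
P + Q = 35357670 + 16796 = 35374466.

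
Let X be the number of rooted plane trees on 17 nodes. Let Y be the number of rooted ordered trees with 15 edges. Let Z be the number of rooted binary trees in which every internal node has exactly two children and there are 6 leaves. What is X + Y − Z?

Rooted ordered (plane) trees on m nodes have m−1 edges and are counted by C_{m−1}; m = 17 gives C_16. So X = C_16 = 35357670.
A rooted plane tree with 15 edges has 16 nodes, and the count is C_15. So Y = C_15 = 9694845.
Full binary trees with 6 leaves have 6−1 = 5 internal nodes, so there are C_5 of them. So Z = C_5 = 42.
X + Y − Z = 35357670 + 9694845 − 42 = 45052473.

45052473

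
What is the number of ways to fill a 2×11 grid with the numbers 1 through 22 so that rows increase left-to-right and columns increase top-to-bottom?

Standard Young tableaux of shape 2×n are counted by C_n; here n = 11.
C_11 = C(22,11)/12 = 705432/12 = 58786.

58786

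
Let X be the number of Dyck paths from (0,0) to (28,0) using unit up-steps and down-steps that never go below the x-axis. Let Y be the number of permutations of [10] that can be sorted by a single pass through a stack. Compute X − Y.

Paths of 14 up- and 14 down-steps that never dip below the axis are Dyck paths; their count is C_14. So X = C_14 = 2674440.
By Knuth's characterisation, the stack-sortable permutations of length 10 are the 231-avoiders, numbering C_10. So Y = C_10 = 16796.
X − Y = 2674440 − 16796 = 2657644.

2657644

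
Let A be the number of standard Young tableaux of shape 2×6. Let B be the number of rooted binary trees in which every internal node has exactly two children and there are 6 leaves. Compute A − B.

By the hook-length formula (or a Dyck-path bijection), SYT of shape 2×6 number C_6. So A = C_6 = 132.
Full binary trees with 6 leaves have 6−1 = 5 internal nodes, so there are C_5 of them. So B = C_5 = 42.
A − B = 132 − 42 = 90.

90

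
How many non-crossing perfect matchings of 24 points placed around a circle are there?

208012

Pairing 24 circle points by 12 non-crossing chords gives C_12 matchings.
C_12 = C(24,12)/13 = 2704156/13 = 208012.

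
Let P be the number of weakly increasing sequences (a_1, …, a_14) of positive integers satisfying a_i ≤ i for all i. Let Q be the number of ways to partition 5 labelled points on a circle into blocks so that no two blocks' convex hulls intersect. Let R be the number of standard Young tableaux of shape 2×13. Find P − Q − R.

Weakly increasing sequences with a_i ≤ i biject with Dyck paths of semilength 14, so there are C_14. So P = C_14 = 2674440.
The non-crossing partitions of [5] form a lattice of size C_5. So Q = C_5 = 42.
Standard Young tableaux of shape 2×n are counted by C_n; here n = 13. So R = C_13 = 742900.
P − Q − R = 2674440 − 42 − 742900 = 1931498.

1931498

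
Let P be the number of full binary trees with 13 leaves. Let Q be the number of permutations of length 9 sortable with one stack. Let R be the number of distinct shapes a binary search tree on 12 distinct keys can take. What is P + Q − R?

Full binary trees with 13 leaves have 13−1 = 12 internal nodes, so there are C_12 of them. So P = C_12 = 208012.
By Knuth's characterisation, the stack-sortable permutations of length 9 are the 231-avoiders, numbering C_9. So Q = C_9 = 4862.
Rooted binary trees with 12 nodes (each child slot possibly empty) number C_12. So R = C_12 = 208012.
P + Q − R = 208012 + 4862 − 208012 = 4862.

4862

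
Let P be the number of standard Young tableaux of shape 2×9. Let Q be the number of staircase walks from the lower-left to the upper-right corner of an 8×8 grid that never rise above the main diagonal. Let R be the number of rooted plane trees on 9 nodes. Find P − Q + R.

By the hook-length formula (or a Dyck-path bijection), SYT of shape 2×9 number C_9. So P = C_9 = 4862.
Sub-diagonal monotone paths from (0,0) to (8,8) biject with Dyck paths of semilength 8, giving C_8. So Q = C_8 = 1430.
A rooted plane tree on 9 nodes has 8 edges, and such trees are counted by C_8. So R = C_8 = 1430.
P − Q + R = 4862 − 1430 + 1430 = 4862.

4862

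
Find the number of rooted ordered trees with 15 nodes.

Rooted ordered (plane) trees on m nodes have m−1 edges and are counted by C_{m−1}; m = 15 gives C_14.
C_14 = C(28,14)/15 = 40116600/15 = 2674440.

2674440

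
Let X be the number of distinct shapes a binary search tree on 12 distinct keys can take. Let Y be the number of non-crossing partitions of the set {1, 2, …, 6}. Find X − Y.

Rooted binary trees with 12 nodes (each child slot possibly empty) number C_12. So X = C_12 = 208012.
Non-crossing partitions of an n-element set are counted by C_n; here n = 6. So Y = C_6 = 132.
X − Y = 208012 − 132 = 207880.

207880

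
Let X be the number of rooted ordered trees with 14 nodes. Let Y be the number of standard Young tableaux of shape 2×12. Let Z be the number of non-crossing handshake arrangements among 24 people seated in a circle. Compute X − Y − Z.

Rooted ordered (plane) trees on m nodes have m−1 edges and are counted by C_{m−1}; m = 14 gives C_13. So X = C_13 = 742900.
By the hook-length formula (or a Dyck-path bijection), SYT of shape 2×12 number C_12. So Y = C_12 = 208012.
Non-crossing handshake pairings of 2n people are counted by C_n; 24 people gives n = 12. So Z = C_12 = 208012.
X − Y − Z = 742900 − 208012 − 208012 = 326876.

326876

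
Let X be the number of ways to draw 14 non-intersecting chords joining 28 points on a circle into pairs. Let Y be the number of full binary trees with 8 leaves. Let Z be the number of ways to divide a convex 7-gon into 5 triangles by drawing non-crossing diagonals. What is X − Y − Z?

Pairing 28 circle points by 14 non-crossing chords gives C_14 matchings. So X = C_14 = 2674440.
A full binary tree with L leaves has L−1 internal nodes and is counted by C_{L−1}; L = 8 gives C_7. So Y = C_7 = 429.
The number of triangulations of a 7-gon is the Catalan number C_5 (index = sides − 2). So Z = C_5 = 42.
X − Y − Z = 2674440 − 429 − 42 = 2673969.

2673969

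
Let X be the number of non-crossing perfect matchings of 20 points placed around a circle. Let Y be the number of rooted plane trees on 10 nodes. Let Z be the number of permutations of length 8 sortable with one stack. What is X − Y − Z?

10504

Non-crossing perfect matchings of 2n points on a circle are counted by C_n; with 20 points, n = 10. So X = C_10 = 16796.
A rooted plane tree on 10 nodes has 9 edges, and such trees are counted by C_9. So Y = C_9 = 4862.
By Knuth's characterisation, the stack-sortable permutations of length 8 are the 231-avoiders, numbering C_8. So Z = C_8 = 1430.
X − Y − Z = 16796 − 4862 − 1430 = 10504.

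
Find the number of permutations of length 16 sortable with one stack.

By Knuth's characterisation, the stack-sortable permutations of length 16 are the 231-avoiders, numbering C_16.
C_16 = 35357670.

35357670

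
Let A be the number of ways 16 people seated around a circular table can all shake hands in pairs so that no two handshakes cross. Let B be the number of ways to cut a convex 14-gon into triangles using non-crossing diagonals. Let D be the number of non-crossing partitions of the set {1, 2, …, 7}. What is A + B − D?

Non-crossing handshake pairings of 2n people are counted by C_n; 16 people gives n = 8. So A = C_8 = 1430.
The number of triangulations of a 14-gon is the Catalan number C_12 (index = sides − 2). So B = C_12 = 208012.
Non-crossing partitions of an n-element set are counted by C_n; here n = 7. So D = C_7 = 429.
A + B − D = 1430 + 208012 − 429 = 209013.

209013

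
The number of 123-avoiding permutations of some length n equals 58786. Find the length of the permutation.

11

Permutations of [n] avoiding a fixed length-3 pattern are counted by C_n. Since C_11 = 58786, the index is 11.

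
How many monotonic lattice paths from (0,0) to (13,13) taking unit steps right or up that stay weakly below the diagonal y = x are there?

742900

Sub-diagonal monotone paths from (0,0) to (13,13) biject with Dyck paths of semilength 13, giving C_13.
C_13 = 742900.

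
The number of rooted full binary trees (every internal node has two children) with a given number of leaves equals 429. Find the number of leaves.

8

Full binary trees with L leaves are counted by C_{L−1}, and C_7 = 429.
So the index is 7, and the number of leaves is 7 + 1 = 8.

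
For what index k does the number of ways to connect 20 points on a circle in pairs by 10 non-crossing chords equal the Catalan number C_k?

Non-crossing perfect matchings of 2n points on a circle are counted by C_n; with 20 points, n = 10.

10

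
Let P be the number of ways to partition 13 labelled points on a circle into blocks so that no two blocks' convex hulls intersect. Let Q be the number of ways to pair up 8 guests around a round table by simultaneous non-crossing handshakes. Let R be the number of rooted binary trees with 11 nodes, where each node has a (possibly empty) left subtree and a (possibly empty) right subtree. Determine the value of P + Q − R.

Non-crossing partitions of an n-element set are counted by C_n; here n = 13. So P = C_13 = 742900.
With 8 = 2·4 people, non-crossing handshake pairings are non-crossing perfect matchings on a circle, counted by C_4. So Q = C_4 = 14.
There are C_n binary search tree shapes on n keys; with n = 11 that is C_11. So R = C_11 = 58786.
P + Q − R = 742900 + 14 − 58786 = 684128.

684128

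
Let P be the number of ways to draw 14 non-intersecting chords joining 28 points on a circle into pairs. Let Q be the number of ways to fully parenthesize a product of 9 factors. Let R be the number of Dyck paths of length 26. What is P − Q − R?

Pairing 28 circle points by 14 non-crossing chords gives C_14 matchings. So P = C_14 = 2674440.
Ways to associate a product of 9 factors correspond to binary trees on 9 leaves, so the count is C_8. So Q = C_8 = 1430.
A Dyck path with 13 up-steps and 13 down-steps has semilength 13, so there are C_13 of them. So R = C_13 = 742900.
P − Q − R = 2674440 − 1430 − 742900 = 1930110.

1930110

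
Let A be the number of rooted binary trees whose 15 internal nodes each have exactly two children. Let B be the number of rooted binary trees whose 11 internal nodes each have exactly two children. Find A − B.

9636059

Full binary trees with n internal nodes are counted by C_n; here n = 15. So A = C_15 = 9694845.
Full binary trees with n internal nodes are counted by C_n; here n = 11. So B = C_11 = 58786.
A − B = 9694845 − 58786 = 9636059.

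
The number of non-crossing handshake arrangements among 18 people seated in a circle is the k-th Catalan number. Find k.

9

Non-crossing handshake pairings of 2n people are counted by C_n; 18 people gives n = 9.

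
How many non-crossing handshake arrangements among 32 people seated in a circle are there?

Non-crossing handshake pairings of 2n people are counted by C_n; 32 people gives n = 16.
C_16 = C(32,16)/17 = 601080390/17 = 35357670.

35357670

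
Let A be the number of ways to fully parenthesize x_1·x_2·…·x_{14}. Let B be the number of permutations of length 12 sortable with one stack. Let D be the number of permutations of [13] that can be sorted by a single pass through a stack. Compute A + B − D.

Bracketing 14 factors into binary products is counted by C_{14−1} = C_13. So A = C_13 = 742900.
Stack-sortable permutations are exactly the 231-avoiding ones, counted by C_n; here n = 12. So B = C_12 = 208012.
Stack-sortable permutations are exactly the 231-avoiding ones, counted by C_n; here n = 13. So D = C_13 = 742900.
A + B − D = 742900 + 208012 − 742900 = 208012.

208012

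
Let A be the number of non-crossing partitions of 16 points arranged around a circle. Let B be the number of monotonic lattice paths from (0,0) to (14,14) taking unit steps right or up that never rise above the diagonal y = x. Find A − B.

Non-crossing partitions of an n-element set are counted by C_n; here n = 16. So A = C_16 = 35357670.
Sub-diagonal monotone paths from (0,0) to (14,14) biject with Dyck paths of semilength 14, giving C_14. So B = C_14 = 2674440.
A − B = 35357670 − 2674440 = 32683230.

32683230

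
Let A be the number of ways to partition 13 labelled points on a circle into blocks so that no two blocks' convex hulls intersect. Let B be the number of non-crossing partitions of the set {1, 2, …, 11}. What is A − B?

Non-crossing partitions of an n-element set are counted by C_n; here n = 13. So A = C_13 = 742900.
The non-crossing partitions of [11] form a lattice of size C_11. So B = C_11 = 58786.
A − B = 742900 − 58786 = 684114.

684114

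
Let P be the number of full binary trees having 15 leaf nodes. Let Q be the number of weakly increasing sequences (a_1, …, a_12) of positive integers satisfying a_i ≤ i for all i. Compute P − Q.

Full binary trees with 15 leaves have 15−1 = 14 internal nodes, so there are C_14 of them. So P = C_14 = 2674440.
Such sub-staircase sequences of length n are counted by C_n; here n = 12. So Q = C_12 = 208012.
P − Q = 2674440 − 208012 = 2466428.

2466428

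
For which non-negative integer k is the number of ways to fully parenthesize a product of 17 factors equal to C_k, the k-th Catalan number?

Bracketing 17 factors into binary products is counted by C_{17−1} = C_16.

16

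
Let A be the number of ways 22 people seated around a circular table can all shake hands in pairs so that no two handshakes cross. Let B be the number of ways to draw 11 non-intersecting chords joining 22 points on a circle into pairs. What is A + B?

Non-crossing handshake pairings of 2n people are counted by C_n; 22 people gives n = 11. So A = C_11 = 58786.
Non-crossing perfect matchings of 2n points on a circle are counted by C_n; with 22 points, n = 11. So B = C_11 = 58786.
A + B = 58786 + 58786 = 117572.

117572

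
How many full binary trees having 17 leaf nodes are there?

35357670

Full binary trees with 17 leaves have 17−1 = 16 internal nodes, so there are C_16 of them.
C_16 = C(32,16)/17 = 601080390/17 = 35357670.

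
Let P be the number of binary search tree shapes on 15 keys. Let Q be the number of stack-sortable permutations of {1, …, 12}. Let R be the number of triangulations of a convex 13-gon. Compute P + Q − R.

9844071

There are C_n binary search tree shapes on n keys; with n = 15 that is C_15. So P = C_15 = 9694845.
By Knuth's characterisation, the stack-sortable permutations of length 12 are the 231-avoiders, numbering C_12. So Q = C_12 = 208012.
The number of triangulations of a 13-gon is the Catalan number C_11 (index = sides − 2). So R = C_11 = 58786.
P + Q − R = 9694845 + 208012 − 58786 = 9844071.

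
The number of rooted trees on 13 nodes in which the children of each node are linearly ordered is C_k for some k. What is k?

Rooted ordered (plane) trees on m nodes have m−1 edges and are counted by C_{m−1}; m = 13 gives C_12.

12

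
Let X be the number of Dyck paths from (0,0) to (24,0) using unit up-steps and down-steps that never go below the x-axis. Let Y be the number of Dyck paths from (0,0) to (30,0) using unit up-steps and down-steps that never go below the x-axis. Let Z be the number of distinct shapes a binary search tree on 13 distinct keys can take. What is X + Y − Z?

Paths of 12 up- and 12 down-steps that never dip below the axis are Dyck paths; their count is C_12. So X = C_12 = 208012.
A Dyck path with 15 up-steps and 15 down-steps has semilength 15, so there are C_15 of them. So Y = C_15 = 9694845.
Binary trees (left/right distinguished) on n nodes are counted by C_n; here n = 13. So Z = C_13 = 742900.
X + Y − Z = 208012 + 9694845 − 742900 = 9159957.

9159957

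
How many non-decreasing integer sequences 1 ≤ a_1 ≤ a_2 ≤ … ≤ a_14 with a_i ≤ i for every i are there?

2674440

Weakly increasing sequences with a_i ≤ i biject with Dyck paths of semilength 14, so there are C_14.
C_14 = C(28,14)/15 = 40116600/15 = 2674440.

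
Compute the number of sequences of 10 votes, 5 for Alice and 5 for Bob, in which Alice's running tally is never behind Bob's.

Reading a vote for the leader as '(' and for the other as ')' turns such a sequence into a balanced string of 5 pairs, so the count is C_5.
C_5 = 42.

42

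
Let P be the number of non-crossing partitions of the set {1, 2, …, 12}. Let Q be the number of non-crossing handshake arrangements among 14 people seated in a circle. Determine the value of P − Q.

Non-crossing partitions of an n-element set are counted by C_n; here n = 12. So P = C_12 = 208012.
With 14 = 2·7 people, non-crossing handshake pairings are non-crossing perfect matchings on a circle, counted by C_7. So Q = C_7 = 429.
P − Q = 208012 − 429 = 207583.

207583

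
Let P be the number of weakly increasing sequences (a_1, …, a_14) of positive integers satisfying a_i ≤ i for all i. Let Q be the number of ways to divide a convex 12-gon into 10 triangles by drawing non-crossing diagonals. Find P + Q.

2691236

Such sub-staircase sequences of length n are counted by C_n; here n = 14. So P = C_14 = 2674440.
A convex 12-gon is triangulated into 10 triangles, and the number of such triangulations is the Catalan number C_{12−2} = C_10. So Q = C_10 = 16796.
P + Q = 2674440 + 16796 = 2691236.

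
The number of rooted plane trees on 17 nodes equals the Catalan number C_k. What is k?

16

A rooted plane tree on 17 nodes has 16 edges, and such trees are counted by C_16.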